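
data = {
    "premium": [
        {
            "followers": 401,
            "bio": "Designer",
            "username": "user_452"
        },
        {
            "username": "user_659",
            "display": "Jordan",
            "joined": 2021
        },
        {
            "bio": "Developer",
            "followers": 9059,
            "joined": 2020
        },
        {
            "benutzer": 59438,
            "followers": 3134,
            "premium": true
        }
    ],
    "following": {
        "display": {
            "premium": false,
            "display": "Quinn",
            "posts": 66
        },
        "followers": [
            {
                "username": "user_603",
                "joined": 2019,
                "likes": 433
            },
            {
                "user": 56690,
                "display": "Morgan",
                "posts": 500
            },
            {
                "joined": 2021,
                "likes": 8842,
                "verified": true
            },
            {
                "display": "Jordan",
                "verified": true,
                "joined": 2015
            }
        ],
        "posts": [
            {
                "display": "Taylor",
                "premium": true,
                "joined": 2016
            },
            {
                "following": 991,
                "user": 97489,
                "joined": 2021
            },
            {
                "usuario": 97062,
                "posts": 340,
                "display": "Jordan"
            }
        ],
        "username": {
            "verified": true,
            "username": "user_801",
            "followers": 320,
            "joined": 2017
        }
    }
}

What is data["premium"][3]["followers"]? 3134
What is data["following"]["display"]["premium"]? False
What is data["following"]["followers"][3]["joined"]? 2015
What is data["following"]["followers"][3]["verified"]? True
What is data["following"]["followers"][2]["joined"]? 2021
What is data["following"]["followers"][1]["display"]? "Morgan"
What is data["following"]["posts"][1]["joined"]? 2021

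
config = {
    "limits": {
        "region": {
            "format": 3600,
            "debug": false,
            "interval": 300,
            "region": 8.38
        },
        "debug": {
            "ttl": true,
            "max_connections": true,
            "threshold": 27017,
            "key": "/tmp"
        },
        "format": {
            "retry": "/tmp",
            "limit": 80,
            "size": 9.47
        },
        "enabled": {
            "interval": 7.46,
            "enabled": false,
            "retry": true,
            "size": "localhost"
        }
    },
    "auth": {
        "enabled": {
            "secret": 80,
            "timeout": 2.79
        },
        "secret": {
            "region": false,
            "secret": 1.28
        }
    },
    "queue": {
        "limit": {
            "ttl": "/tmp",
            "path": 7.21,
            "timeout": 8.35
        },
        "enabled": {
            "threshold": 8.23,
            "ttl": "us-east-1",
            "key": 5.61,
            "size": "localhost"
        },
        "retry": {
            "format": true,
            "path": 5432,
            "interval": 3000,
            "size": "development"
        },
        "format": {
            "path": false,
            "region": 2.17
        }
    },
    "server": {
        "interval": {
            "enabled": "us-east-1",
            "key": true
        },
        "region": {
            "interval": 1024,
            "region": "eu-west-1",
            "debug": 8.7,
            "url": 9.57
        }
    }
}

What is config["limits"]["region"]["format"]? 3600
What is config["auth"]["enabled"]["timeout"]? 2.79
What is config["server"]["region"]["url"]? 9.57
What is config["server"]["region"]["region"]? "eu-west-1"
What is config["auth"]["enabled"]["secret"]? 80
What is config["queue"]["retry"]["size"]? "development"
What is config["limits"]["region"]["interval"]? 300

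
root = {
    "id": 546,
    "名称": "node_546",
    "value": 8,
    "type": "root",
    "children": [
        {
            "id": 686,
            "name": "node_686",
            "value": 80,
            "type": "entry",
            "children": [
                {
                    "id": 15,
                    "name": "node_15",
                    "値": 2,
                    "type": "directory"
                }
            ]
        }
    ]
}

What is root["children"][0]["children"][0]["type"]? "directory"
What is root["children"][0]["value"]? 80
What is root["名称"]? "node_546"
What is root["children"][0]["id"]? 686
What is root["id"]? 546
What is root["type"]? "root"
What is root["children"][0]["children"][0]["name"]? "node_15"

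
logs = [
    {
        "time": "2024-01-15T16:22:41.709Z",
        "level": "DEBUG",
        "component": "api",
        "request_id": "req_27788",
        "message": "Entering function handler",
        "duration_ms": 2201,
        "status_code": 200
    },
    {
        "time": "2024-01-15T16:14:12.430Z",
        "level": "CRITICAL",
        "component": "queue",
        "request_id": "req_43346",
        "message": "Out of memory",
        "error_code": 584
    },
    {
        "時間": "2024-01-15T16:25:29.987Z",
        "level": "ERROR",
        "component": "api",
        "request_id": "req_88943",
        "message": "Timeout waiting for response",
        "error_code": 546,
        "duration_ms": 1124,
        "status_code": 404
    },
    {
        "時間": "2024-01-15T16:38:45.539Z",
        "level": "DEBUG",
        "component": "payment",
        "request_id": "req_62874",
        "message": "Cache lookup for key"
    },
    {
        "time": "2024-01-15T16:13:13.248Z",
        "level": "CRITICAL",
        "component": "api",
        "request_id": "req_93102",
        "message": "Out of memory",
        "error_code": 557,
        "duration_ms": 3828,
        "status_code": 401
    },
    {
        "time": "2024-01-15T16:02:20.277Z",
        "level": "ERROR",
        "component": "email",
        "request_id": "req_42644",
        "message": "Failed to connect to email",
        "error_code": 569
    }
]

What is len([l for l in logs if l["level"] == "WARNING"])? 0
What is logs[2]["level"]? "ERROR"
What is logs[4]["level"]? "CRITICAL"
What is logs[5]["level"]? "ERROR"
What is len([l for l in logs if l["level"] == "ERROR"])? 2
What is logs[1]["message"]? "Out of memory"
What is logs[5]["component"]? "email"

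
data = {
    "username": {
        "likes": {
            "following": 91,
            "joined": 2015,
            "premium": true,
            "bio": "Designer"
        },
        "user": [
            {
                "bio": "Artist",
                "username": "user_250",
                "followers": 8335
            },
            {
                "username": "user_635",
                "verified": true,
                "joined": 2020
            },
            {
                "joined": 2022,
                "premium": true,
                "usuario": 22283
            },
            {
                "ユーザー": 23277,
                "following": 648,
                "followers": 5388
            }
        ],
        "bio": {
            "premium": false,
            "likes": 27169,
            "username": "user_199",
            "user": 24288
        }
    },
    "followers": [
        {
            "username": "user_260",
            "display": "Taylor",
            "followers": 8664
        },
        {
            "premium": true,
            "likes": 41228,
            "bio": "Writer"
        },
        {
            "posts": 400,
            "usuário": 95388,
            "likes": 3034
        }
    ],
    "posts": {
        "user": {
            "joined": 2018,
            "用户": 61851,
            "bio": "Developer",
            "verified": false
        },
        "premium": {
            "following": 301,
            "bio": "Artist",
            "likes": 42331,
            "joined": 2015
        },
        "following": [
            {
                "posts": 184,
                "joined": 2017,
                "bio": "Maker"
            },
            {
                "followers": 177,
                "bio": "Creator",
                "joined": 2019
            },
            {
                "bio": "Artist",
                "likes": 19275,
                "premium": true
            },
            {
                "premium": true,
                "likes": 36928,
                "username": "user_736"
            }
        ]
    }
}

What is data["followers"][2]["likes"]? 3034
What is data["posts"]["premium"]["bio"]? "Artist"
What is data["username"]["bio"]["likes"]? 27169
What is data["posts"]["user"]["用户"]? 61851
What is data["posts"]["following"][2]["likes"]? 19275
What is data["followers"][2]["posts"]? 400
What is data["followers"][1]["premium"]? True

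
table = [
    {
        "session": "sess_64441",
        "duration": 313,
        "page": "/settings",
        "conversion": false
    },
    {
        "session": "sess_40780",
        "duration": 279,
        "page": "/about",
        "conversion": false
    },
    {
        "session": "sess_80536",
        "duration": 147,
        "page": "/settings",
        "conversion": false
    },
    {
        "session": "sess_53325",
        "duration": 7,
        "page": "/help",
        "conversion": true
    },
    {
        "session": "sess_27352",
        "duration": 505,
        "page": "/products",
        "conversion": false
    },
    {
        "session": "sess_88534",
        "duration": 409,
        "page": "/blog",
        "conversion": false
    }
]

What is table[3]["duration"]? 7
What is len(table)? 6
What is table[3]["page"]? "/help"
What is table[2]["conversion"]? False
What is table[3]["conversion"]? True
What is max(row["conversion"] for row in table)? True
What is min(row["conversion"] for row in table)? False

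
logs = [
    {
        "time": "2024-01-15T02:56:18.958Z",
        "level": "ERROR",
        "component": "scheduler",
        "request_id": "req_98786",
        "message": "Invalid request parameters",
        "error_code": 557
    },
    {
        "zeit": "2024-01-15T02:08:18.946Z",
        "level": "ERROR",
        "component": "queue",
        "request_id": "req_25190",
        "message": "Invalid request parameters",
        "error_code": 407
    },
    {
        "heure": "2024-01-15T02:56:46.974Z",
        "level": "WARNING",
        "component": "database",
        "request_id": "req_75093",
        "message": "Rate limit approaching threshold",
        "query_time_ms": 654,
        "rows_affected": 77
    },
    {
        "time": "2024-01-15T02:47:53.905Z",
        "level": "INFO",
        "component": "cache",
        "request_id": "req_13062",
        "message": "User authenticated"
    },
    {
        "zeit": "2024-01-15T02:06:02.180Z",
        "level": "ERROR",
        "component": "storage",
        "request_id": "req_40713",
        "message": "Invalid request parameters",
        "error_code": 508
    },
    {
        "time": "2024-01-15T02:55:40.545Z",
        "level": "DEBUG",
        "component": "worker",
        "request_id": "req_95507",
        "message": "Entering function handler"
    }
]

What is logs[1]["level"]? "ERROR"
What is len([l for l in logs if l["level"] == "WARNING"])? 1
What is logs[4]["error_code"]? 508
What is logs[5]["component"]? "worker"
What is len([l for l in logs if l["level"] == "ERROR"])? 3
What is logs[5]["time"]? "2024-01-15T02:55:40.545Z"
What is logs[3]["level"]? "INFO"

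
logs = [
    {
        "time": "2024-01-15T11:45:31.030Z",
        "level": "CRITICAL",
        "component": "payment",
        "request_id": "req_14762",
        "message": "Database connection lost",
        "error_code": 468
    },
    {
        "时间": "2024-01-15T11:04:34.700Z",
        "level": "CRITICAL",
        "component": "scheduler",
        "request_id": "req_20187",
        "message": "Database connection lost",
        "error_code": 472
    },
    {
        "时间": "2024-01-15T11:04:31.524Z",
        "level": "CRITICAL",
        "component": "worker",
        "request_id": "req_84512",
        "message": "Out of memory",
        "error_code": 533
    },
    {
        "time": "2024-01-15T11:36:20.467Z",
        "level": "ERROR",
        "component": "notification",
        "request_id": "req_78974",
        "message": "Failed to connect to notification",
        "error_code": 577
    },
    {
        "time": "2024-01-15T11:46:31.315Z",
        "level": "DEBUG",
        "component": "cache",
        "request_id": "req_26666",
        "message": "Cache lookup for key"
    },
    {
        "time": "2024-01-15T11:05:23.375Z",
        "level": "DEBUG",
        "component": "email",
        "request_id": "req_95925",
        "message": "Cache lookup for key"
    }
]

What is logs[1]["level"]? "CRITICAL"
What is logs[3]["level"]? "ERROR"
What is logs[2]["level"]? "CRITICAL"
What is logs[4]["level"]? "DEBUG"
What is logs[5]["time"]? "2024-01-15T11:05:23.375Z"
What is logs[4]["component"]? "cache"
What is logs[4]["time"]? "2024-01-15T11:46:31.315Z"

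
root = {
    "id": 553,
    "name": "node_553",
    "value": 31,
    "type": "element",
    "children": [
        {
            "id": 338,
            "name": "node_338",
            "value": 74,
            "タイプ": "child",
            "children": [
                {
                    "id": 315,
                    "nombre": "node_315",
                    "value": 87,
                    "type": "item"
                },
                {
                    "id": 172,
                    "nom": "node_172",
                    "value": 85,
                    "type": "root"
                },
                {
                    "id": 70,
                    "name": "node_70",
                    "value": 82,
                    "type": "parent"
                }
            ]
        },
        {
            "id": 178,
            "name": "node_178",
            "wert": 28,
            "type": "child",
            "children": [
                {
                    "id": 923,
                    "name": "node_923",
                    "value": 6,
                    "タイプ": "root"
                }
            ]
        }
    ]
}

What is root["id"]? 553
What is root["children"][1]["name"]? "node_178"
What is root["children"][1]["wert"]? 28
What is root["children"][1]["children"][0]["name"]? "node_923"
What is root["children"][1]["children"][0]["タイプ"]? "root"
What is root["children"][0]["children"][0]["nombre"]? "node_315"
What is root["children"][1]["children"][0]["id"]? 923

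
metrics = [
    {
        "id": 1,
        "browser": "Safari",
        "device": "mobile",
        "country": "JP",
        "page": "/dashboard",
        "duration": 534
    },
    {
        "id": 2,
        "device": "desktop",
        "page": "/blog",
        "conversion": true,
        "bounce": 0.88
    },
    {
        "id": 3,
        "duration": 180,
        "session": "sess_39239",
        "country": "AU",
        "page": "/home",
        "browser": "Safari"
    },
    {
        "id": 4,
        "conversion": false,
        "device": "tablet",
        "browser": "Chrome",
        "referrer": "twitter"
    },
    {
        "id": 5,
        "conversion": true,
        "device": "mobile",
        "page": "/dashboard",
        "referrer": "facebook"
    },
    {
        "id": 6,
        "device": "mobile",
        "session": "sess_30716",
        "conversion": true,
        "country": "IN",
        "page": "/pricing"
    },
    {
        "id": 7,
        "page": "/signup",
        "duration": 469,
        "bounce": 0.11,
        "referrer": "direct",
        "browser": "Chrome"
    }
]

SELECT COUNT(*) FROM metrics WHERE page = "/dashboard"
2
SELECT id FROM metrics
[1, 2, 3, 4, 5, 6, 7]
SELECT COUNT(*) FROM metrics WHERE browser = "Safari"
2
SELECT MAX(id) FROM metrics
7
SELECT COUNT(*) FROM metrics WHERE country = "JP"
1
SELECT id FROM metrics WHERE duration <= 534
[1, 3, 7]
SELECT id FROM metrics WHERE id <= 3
[1, 2, 3]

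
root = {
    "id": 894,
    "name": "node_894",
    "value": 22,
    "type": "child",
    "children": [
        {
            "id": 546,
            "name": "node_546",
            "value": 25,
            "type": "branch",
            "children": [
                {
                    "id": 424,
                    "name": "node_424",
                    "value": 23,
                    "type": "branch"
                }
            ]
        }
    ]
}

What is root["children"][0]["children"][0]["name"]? "node_424"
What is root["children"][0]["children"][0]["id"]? 424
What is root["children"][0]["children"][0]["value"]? 23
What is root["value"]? 22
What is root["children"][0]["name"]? "node_546"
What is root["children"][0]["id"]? 546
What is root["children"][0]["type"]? "branch"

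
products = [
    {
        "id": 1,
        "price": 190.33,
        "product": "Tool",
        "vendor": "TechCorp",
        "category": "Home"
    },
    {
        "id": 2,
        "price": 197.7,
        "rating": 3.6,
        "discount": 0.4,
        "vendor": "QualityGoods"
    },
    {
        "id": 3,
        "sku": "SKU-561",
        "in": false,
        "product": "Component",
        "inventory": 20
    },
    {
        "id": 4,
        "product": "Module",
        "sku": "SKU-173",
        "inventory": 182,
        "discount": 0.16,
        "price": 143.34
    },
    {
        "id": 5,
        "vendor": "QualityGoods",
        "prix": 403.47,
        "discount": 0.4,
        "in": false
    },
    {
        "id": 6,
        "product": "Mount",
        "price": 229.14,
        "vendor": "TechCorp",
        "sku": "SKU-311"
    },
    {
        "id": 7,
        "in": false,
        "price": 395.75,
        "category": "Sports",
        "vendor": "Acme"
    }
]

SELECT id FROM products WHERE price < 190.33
[4]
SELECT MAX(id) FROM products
7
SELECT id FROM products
[1, 2, 3, 4, 5, 6, 7]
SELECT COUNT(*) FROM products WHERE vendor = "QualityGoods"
2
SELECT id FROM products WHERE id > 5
[6, 7]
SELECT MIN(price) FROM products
143.34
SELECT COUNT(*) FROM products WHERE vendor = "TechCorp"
2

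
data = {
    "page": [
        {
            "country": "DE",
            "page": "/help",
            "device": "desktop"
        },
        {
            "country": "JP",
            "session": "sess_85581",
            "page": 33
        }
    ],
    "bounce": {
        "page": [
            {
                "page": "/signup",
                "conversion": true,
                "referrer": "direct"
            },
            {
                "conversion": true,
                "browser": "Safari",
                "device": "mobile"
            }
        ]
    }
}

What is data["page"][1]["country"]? "JP"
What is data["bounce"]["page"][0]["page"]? "/signup"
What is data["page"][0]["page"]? "/help"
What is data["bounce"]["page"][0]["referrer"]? "direct"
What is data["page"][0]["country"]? "DE"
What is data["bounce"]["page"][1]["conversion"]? True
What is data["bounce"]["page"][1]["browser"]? "Safari"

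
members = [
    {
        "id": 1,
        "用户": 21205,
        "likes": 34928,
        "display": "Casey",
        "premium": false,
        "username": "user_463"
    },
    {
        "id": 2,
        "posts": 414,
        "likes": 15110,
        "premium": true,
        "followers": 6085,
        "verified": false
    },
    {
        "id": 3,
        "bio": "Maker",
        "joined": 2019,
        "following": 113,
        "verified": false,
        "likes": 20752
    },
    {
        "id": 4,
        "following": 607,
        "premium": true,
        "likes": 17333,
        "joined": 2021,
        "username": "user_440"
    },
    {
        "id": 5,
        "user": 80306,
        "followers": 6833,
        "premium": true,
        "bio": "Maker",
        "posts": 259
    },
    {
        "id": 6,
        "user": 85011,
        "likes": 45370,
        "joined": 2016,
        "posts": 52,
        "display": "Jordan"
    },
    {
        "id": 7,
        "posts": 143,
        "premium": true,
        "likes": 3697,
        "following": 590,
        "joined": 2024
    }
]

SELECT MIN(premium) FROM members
False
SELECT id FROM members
[1, 2, 3, 4, 5, 6, 7]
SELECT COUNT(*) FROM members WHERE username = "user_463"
1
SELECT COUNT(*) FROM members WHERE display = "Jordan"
1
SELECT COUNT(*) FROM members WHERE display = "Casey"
1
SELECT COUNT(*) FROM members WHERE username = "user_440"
1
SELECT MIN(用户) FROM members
21205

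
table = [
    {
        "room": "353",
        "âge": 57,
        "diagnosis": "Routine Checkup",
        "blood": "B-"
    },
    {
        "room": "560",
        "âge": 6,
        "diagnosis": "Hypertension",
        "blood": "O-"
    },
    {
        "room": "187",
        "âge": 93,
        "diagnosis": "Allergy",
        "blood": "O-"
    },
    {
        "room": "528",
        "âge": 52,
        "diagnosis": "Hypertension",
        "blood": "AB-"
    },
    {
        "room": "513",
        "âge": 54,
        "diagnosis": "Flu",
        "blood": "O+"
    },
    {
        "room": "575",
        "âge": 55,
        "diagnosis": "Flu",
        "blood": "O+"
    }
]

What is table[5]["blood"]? "O+"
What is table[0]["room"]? "353"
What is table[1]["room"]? "560"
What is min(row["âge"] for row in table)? 6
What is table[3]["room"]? "528"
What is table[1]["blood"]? "O-"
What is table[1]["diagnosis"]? "Hypertension"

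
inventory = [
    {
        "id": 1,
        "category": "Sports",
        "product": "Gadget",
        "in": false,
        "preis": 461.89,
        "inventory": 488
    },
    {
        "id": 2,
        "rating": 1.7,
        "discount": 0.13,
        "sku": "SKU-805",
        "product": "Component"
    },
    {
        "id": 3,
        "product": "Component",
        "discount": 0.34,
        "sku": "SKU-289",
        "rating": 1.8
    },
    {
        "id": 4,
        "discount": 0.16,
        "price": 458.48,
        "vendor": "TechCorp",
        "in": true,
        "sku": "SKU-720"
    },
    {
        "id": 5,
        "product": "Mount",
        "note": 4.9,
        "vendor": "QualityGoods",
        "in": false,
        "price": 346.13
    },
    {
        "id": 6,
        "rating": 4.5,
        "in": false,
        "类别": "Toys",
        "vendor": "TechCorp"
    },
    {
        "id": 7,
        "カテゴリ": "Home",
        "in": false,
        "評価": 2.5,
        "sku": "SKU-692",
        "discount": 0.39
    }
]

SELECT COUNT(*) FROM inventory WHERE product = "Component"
2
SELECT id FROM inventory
[1, 2, 3, 4, 5, 6, 7]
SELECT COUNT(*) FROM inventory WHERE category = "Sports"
1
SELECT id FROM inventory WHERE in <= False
[1, 5, 6, 7]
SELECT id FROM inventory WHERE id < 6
[1, 2, 3, 4, 5]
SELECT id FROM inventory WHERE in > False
[4]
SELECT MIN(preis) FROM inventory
461.89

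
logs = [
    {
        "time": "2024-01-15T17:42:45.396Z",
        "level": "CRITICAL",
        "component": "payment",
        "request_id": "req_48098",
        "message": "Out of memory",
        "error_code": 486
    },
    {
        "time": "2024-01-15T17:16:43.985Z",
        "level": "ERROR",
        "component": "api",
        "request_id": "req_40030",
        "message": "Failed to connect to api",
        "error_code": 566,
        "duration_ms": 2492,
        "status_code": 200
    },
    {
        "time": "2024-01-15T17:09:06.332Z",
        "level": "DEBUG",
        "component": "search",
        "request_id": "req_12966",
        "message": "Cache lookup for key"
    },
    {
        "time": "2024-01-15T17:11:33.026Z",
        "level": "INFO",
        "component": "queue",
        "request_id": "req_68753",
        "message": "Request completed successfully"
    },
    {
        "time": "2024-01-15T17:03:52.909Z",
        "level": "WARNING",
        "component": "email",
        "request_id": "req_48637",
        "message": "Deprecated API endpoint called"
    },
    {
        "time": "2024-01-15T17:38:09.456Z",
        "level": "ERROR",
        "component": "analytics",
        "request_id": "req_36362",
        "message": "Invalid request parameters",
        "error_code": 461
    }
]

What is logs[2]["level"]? "DEBUG"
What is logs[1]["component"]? "api"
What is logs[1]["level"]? "ERROR"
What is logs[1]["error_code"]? 566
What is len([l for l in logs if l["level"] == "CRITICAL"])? 1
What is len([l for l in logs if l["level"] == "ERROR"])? 2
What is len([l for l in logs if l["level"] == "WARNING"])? 1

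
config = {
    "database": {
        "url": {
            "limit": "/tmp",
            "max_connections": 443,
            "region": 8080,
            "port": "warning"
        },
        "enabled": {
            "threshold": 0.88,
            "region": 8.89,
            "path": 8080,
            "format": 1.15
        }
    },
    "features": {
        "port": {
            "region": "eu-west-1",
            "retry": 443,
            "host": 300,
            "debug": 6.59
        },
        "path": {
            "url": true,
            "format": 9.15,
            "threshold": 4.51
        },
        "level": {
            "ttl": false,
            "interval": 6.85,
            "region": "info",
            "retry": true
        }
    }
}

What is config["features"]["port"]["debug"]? 6.59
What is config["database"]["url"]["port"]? "warning"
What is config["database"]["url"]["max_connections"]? 443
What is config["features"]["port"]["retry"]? 443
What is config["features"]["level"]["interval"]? 6.85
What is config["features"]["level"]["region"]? "info"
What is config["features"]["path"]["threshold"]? 4.51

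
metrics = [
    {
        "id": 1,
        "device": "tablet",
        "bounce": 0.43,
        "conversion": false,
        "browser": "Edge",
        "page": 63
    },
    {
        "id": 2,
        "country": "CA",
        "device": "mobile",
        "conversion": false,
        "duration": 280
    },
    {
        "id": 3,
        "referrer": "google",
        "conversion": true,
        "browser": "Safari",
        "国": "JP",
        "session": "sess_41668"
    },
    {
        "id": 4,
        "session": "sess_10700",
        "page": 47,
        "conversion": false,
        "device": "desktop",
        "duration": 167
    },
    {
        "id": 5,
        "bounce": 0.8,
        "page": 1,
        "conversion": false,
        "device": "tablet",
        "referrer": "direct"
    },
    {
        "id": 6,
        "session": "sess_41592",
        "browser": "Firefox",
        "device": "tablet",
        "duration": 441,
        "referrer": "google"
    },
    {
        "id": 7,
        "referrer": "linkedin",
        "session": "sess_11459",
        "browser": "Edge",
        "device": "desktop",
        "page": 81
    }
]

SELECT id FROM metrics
[1, 2, 3, 4, 5, 6, 7]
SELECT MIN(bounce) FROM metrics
0.43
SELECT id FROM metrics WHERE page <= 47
[4, 5]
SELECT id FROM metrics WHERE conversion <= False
[1, 2, 4, 5]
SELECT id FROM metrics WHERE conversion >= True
[3]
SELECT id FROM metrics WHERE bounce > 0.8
[]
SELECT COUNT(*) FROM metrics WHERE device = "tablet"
3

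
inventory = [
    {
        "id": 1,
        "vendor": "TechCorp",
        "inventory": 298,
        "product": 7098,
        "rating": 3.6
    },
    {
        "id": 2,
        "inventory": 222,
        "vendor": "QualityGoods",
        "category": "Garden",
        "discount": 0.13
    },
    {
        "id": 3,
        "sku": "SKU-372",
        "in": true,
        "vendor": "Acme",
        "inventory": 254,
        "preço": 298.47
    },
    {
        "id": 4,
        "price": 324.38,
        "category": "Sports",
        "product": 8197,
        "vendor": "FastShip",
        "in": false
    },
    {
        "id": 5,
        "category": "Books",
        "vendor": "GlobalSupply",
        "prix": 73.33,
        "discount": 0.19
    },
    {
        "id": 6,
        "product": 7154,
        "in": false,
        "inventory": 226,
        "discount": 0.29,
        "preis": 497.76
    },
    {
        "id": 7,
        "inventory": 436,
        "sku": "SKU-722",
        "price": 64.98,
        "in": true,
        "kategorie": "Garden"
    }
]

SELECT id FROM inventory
[1, 2, 3, 4, 5, 6, 7]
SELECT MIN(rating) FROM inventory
3.6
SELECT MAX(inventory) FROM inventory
436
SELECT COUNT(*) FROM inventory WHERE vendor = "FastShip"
1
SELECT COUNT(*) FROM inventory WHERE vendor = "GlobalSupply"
1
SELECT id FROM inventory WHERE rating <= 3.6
[1]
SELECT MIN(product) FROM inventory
7098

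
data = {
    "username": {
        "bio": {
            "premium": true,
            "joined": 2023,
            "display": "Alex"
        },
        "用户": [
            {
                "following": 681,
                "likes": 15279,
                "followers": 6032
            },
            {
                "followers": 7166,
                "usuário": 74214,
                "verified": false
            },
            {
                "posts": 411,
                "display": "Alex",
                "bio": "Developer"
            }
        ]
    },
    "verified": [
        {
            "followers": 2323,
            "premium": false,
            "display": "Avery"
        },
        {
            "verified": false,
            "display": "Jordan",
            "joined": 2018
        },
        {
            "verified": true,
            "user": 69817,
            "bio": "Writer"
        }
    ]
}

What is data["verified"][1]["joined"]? 2018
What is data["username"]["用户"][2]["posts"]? 411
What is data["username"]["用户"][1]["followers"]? 7166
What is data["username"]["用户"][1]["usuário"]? 74214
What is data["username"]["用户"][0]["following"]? 681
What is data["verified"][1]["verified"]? False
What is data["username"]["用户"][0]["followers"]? 6032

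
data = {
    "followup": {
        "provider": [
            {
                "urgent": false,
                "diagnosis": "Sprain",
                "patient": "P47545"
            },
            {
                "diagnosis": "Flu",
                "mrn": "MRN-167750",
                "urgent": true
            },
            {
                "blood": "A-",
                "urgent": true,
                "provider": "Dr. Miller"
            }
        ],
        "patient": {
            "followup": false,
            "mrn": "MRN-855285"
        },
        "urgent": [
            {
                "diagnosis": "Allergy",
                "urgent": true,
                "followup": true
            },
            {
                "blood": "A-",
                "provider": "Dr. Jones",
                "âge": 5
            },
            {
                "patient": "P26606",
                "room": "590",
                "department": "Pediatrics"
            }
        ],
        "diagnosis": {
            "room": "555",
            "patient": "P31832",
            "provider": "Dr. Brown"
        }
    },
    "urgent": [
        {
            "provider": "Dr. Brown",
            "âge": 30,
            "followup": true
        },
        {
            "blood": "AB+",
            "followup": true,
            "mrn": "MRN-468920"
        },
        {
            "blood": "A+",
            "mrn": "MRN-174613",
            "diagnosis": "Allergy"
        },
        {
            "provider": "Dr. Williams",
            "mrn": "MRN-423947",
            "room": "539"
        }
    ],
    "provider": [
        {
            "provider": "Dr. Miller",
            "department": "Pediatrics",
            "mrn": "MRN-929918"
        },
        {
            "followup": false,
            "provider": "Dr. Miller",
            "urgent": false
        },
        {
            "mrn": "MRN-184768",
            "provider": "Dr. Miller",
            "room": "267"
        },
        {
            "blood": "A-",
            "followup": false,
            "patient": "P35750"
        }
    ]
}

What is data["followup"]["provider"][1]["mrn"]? "MRN-167750"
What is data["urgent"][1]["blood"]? "AB+"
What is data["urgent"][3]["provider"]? "Dr. Williams"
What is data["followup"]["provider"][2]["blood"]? "A-"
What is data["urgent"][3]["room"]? "539"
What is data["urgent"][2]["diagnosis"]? "Allergy"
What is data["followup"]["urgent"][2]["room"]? "590"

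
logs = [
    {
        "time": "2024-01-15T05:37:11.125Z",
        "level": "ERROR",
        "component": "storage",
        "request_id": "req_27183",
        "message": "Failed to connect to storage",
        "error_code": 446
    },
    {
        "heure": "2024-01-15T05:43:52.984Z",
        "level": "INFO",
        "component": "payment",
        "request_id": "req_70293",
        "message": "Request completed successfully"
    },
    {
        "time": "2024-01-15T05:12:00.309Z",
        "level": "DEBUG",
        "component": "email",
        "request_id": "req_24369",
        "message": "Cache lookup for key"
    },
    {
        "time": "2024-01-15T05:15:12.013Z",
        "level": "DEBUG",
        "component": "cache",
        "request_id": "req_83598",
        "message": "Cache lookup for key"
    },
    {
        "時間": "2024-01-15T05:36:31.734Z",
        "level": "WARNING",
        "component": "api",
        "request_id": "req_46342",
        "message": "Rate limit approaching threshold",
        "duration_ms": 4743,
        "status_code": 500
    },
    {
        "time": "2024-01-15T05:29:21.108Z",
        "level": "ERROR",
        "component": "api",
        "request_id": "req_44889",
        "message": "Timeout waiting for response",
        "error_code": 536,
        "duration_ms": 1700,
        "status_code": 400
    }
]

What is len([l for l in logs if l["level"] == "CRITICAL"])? 0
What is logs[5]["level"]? "ERROR"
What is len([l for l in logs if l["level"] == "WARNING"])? 1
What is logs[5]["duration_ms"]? 1700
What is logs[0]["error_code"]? 446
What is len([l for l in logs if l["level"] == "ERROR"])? 2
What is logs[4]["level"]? "WARNING"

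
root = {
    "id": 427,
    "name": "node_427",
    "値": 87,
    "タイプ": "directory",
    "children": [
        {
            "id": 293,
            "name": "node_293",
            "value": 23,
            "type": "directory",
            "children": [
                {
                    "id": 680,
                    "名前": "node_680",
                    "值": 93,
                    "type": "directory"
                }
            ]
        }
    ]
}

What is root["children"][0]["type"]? "directory"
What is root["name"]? "node_427"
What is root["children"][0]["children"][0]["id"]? 680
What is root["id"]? 427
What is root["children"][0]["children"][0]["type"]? "directory"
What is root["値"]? 87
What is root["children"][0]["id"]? 293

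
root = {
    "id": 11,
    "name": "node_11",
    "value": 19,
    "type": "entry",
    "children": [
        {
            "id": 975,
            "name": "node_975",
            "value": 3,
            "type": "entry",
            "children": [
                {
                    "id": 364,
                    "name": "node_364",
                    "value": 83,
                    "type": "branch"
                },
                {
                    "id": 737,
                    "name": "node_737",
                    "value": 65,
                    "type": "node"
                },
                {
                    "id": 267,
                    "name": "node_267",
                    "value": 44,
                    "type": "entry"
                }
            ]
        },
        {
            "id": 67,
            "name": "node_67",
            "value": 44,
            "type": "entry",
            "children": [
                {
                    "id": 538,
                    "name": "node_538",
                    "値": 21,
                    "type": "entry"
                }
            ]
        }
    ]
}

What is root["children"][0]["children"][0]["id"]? 364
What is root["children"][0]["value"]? 3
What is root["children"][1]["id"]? 67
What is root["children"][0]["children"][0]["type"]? "branch"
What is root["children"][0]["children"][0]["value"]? 83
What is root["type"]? "entry"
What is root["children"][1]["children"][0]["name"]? "node_538"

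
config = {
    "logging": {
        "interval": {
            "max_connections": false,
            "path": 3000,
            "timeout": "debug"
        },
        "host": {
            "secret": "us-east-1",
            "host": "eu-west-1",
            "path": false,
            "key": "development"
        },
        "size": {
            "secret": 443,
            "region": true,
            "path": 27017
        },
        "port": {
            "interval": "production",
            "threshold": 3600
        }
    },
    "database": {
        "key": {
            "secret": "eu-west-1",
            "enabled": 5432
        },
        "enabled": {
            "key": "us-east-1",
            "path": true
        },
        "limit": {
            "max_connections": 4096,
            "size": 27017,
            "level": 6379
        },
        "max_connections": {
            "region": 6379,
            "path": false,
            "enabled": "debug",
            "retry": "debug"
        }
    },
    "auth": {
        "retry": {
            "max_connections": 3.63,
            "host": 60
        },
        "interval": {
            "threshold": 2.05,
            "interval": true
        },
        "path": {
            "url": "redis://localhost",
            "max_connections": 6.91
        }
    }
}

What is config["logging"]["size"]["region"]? True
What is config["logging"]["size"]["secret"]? 443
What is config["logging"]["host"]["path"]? False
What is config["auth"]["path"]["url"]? "redis://localhost"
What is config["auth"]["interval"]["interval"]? True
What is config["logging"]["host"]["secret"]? "us-east-1"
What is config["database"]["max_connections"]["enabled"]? "debug"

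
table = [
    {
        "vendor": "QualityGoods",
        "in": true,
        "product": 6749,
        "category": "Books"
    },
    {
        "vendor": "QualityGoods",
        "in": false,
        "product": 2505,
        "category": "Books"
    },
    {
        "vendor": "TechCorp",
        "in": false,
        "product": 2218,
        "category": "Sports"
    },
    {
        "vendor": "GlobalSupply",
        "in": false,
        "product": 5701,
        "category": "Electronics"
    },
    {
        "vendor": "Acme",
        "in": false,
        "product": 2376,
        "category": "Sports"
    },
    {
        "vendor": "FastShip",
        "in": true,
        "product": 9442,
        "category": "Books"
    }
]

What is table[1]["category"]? "Books"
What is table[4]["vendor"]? "Acme"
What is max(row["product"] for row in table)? 9442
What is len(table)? 6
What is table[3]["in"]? False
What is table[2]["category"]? "Sports"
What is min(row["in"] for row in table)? False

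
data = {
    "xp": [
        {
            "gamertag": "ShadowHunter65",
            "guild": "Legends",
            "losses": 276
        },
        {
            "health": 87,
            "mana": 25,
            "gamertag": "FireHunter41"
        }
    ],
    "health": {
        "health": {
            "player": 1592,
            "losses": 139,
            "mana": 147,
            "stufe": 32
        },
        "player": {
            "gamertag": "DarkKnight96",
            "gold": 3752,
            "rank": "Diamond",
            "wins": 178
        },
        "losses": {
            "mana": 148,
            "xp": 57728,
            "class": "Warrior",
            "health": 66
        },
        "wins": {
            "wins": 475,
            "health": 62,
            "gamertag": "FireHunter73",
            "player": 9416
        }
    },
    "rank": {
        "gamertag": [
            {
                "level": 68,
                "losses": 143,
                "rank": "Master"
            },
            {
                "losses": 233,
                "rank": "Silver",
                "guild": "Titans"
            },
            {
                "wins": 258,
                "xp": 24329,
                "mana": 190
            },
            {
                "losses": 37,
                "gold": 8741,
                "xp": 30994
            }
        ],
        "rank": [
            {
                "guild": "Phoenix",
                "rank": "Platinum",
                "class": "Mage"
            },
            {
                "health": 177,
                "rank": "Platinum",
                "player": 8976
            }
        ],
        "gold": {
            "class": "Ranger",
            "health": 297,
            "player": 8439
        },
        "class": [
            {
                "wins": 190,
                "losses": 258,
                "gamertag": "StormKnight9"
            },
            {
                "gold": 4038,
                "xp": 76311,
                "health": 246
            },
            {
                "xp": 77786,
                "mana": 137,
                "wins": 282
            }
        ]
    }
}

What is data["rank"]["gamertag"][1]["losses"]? 233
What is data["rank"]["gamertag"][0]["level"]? 68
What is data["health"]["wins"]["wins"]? 475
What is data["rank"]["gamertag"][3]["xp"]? 30994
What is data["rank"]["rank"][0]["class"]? "Mage"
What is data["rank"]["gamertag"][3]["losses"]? 37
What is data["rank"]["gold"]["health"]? 297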